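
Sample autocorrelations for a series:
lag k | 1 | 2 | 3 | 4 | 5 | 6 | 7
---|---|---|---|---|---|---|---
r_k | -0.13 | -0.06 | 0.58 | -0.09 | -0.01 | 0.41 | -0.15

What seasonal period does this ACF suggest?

The largest autocorrelation is r_3 = 0.58, with a weaker echo at lag 6 (0.41); the remaining lags stay at or below -0.01.
The dominant spike at lag 3 indicates a seasonal period of 3.

3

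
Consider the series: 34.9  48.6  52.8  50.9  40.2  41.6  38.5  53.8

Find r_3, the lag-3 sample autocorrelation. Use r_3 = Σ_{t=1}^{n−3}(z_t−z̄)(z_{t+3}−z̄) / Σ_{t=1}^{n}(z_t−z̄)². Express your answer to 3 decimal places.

-0.505

Mean z̄ = (34.9 + 48.6 + 52.8 + 50.9 + 40.2 + 41.6 + 38.5 + 53.8)/8 = 45.1625
Deviations from mean: -10.2625, 3.4375, 7.6375, 5.7375, -4.9625, -3.5625, -6.6625, 8.6375
Numerator Σ_{t=1}^{5}(z_t−z̄)(z_{t+3}−z̄) = -184.2380
Denominator Σ(z_t−z̄)² = 364.6988
r_3 = -184.2380 / 364.6988 = -0.505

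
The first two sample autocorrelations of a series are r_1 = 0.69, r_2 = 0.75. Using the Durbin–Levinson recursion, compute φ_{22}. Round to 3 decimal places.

0.523

φ_{22} = (r_2 − r_1²) / (1 − r_1²)
r_1² = (0.69)² = 0.4761
Numerator = 0.75 − 0.4761 = 0.2739; denominator = 1 − 0.4761 = 0.5239
φ_{22} = 0.2739 / 0.5239 = 0.523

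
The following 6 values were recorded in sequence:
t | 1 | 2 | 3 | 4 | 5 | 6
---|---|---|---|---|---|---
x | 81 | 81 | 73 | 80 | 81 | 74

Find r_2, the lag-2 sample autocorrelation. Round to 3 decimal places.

-0.438

Mean x̄ = (81 + 81 + 73 + 80 + 81 + 74)/6 = 78.3333
Σ(x_t−x̄)(x_{t+2}−x̄) = (-14.2222) + (4.4444) + (-14.2222) + (-7.2222) = -31.2222
Denominator Σ(x_t−x̄)² = 71.3333
r_2 = -31.2222 / 71.3333 = -0.438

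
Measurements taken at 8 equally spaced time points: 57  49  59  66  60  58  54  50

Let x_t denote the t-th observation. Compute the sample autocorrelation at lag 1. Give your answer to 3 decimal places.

Mean x̄ = (57 + 49 + 59 + 66 + 60 + 58 + 54 + 50)/8 = 56.6250
Σ(x_t−x̄)(x_{t+1}−x̄) = (-2.8594) + (-18.1094) + (22.2656) + (31.6406) + (4.6406) + (-3.6094) + (17.3906) = 51.3594
Denominator Σ(x_t−x̄)² = 215.8750
r_1 = 51.3594 / 215.8750 = 0.238

0.238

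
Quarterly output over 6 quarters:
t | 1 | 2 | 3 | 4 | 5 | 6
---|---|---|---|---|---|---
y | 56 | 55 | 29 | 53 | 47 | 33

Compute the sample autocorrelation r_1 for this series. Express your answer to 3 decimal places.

Mean ȳ = (56 + 55 + 29 + 53 + 47 + 33)/6 = 45.5000
Deviations from mean: 10.5000, 9.5000, -16.5000, 7.5000, 1.5000, -12.5000
Σ(y_t−ȳ)(y_{t+1}−ȳ) = (99.7500) + (-156.7500) + (-123.7500) + (11.2500) + (-18.7500) = -188.2500
Denominator Σ(y_t−ȳ)² = 687.5000
r_1 = -188.2500 / 687.5000 = -0.274

-0.274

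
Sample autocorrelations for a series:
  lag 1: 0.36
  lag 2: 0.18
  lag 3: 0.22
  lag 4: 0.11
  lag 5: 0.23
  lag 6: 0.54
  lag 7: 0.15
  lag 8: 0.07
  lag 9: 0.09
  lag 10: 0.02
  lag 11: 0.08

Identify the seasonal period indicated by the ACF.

6

The largest autocorrelation is r_6 = 0.54; the remaining lags stay at or below 0.36. The elevated value at lag 1 (0.36), dropping to 0.18 at lag 2, reflects decaying short-term dependence rather than seasonality.
The dominant spike at lag 6 indicates a seasonal period of 6.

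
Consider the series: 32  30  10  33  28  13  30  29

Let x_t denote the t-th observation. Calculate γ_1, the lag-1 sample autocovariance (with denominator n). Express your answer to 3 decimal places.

-26.080

Mean x̄ = (32 + 30 + 10 + 33 + 28 + 13 + 30 + 29)/8 = 25.6250
Σ_{t=1}^{7}(x_t−x̄)(x_{t+1}−x̄) = -208.6406
γ_1 = -208.6406 / 8 = -26.080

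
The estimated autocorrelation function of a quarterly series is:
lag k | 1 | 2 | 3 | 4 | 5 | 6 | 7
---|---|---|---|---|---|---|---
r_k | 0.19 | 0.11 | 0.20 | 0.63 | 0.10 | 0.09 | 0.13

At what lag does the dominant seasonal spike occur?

The largest autocorrelation is r_4 = 0.63; the remaining lags stay at or below 0.20.
The dominant spike at lag 4 indicates a seasonal period of 4.

4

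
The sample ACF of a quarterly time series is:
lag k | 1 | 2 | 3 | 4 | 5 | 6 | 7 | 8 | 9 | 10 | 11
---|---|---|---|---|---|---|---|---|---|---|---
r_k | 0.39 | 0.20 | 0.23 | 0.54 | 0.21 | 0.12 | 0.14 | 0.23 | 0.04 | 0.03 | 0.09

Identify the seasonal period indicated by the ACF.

4

The largest autocorrelation is r_4 = 0.54; the remaining lags stay at or below 0.39. The elevated value at lag 1 (0.39), dropping to 0.20 at lag 2, reflects decaying short-term dependence rather than seasonality.
The dominant spike at lag 4 indicates a seasonal period of 4.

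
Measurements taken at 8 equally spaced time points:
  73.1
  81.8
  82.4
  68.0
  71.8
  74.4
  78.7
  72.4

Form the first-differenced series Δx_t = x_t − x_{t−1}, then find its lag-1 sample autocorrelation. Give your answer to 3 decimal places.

First differences Δx: 8.7, 0.6, -14.4, 3.8, 2.6, 4.3, -6.3
Mean of differences = -0.1000
Numerator Σ(Δx_t−Δx̄)(Δx_{t+1}−Δx̄) = -64.4900
Denominator Σ(Δx_t−Δx̄)² = 362.7200
r_1(Δx) = -64.4900 / 362.7200 = -0.178

-0.178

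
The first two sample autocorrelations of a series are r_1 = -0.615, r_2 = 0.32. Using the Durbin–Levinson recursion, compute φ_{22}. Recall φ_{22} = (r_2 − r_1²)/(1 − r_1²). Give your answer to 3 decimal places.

-0.094

φ_{22} = (r_2 − r_1²) / (1 − r_1²)
r_1² = (-0.615)² = 0.378225
Numerator = 0.32 − 0.3782 = -0.0582; denominator = 1 − 0.3782 = 0.6218
φ_{22} = -0.0582 / 0.6218 = -0.094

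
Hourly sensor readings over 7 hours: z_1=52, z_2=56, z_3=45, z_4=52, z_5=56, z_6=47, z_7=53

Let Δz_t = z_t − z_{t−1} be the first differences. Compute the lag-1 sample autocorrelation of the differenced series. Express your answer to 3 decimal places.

-0.569

First differences Δz: 4, -11, 7, 4, -9, 6
Mean of differences = 0.1667
Numerator Σ(Δz_t−Δz̄)(Δz_{t+1}−Δz̄) = -181.5278
Denominator Σ(Δz_t−Δz̄)² = 318.8333
r_1(Δz) = -181.5278 / 318.8333 = -0.569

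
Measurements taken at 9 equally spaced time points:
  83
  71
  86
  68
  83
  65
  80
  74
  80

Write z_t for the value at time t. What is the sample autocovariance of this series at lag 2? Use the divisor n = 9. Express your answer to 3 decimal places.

36.864

Mean z̄ = (83 + 71 + 86 + 68 + 83 + 65 + 80 + 74 + 80)/9 = 76.6667
Σ_{t=1}^{7}(z_t−z̄)(z_{t+2}−z̄) = 331.7778
γ_2 = 331.7778 / 9 = 36.864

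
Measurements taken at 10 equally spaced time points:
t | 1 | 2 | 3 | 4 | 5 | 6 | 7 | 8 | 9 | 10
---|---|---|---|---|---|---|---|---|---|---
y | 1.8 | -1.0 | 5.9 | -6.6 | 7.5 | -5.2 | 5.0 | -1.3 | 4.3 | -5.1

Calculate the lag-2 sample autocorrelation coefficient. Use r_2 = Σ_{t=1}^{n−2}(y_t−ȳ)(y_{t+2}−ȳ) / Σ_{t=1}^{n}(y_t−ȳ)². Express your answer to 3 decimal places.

0.703

Mean ȳ = (1.8 − 1.0 + 5.9 − 6.6 + 7.5 − 5.2 + 5.0 − 1.3 + 4.3 − 5.1)/10 = 0.5300
Numerator Σ_{t=1}^{8}(y_t−ȳ)(y_{t+2}−ȳ) = 164.8092
Denominator Σ(y_t−ȳ)² = 234.2810
r_2 = 164.8092 / 234.2810 = 0.703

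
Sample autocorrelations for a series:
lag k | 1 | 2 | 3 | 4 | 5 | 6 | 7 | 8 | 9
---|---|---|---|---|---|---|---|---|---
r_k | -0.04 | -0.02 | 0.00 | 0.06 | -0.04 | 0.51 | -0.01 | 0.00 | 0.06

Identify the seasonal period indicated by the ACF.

The largest autocorrelation is r_6 = 0.51; the remaining lags stay at or below 0.06.
The dominant spike at lag 6 indicates a seasonal period of 6.

6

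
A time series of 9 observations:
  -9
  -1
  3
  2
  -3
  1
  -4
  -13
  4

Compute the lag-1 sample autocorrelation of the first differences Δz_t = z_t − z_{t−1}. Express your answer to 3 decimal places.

-0.198

First differences Δz: 8, 4, -1, -5, 4, -5, -9, 17
Mean of differences = 1.6250
Numerator Σ(Δz_t−Δz̄)(Δz_{t+1}−Δz̄) = -98.1406
Denominator Σ(Δz_t−Δz̄)² = 495.8750
r_1(Δz) = -98.1406 / 495.8750 = -0.198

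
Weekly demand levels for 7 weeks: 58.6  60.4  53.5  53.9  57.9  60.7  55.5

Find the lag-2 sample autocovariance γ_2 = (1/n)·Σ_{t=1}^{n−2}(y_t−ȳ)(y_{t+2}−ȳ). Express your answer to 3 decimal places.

-4.426

Mean ȳ = (58.6 + 60.4 + 53.5 + 53.9 + 57.9 + 60.7 + 55.5)/7 = 57.2143
Σ_{t=1}^{5}(y_t−ȳ)(y_{t+2}−ȳ) = -30.9804
γ_2 = -30.9804 / 7 = -4.426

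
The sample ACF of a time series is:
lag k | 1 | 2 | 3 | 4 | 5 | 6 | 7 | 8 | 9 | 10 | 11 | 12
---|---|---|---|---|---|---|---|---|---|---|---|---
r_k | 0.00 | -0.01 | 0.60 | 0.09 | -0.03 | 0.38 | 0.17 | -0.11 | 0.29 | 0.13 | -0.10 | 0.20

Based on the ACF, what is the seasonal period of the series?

The largest autocorrelation is r_3 = 0.60, with weaker echoes at lags 6 (0.38), 9 (0.29) and 12 (0.20); the remaining lags stay at or below 0.17.
The dominant spike at lag 3 indicates a seasonal period of 3.

3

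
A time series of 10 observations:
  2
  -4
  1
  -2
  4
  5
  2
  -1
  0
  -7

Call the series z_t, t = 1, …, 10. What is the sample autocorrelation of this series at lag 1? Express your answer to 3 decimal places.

0.050

Mean z̄ = (2 − 4 + 1 − 2 + 4 + 5 + 2 − 1 + 0 − 7)/10 = 0.0000
Numerator Σ_{t=1}^{9}(z_t−z̄)(z_{t+1}−z̄) = 6.0000
Denominator Σ(z_t−z̄)² = 120.0000
r_1 = 6.0000 / 120.0000 = 0.050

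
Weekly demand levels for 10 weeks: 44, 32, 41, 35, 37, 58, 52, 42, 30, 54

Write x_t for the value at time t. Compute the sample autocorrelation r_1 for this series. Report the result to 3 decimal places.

Mean x̄ = (44 + 32 + 41 + 35 + 37 + 58 + 52 + 42 + 30 + 54)/10 = 42.5000
Numerator Σ_{t=1}^{9}(x_t−x̄)(x_{t+1}−x̄) = -27.7500
Denominator Σ(x_t−x̄)² = 820.5000
r_1 = -27.7500 / 820.5000 = -0.034

-0.034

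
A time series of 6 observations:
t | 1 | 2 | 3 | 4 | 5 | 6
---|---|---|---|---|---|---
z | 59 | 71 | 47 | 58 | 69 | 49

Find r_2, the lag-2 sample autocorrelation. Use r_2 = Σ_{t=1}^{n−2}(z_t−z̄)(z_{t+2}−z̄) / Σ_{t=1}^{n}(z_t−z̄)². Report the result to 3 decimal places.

Mean z̄ = (59 + 71 + 47 + 58 + 69 + 49)/6 = 58.8333
Deviations from mean: 0.1667, 12.1667, -11.8333, -0.8333, 10.1667, -9.8333
Numerator Σ_{t=1}^{4}(z_t−z̄)(z_{t+2}−z̄) = -124.2222
Denominator Σ(z_t−z̄)² = 488.8333
r_2 = -124.2222 / 488.8333 = -0.254

-0.254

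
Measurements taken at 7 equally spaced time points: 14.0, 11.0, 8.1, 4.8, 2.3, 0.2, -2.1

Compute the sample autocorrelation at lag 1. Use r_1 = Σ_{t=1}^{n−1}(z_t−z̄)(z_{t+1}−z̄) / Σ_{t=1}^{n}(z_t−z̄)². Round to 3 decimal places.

0.577

Mean z̄ = (14.0 + 11.0 + 8.1 + 4.8 + 2.3 + 0.2 − 2.1)/7 = 5.4714
Deviations from mean: 8.5286, 5.5286, 2.6286, -0.6714, -3.1714, -5.2714, -7.5714
Numerator Σ_{t=1}^{6}(z_t−z̄)(z_{t+1}−z̄) = 118.6778
Denominator Σ(z_t−z̄)² = 205.8343
r_1 = 118.6778 / 205.8343 = 0.577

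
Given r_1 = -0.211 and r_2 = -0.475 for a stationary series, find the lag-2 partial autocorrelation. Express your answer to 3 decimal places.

-0.544

φ_{22} = (r_2 − r_1²) / (1 − r_1²)
r_1² = (-0.211)² = 0.044521
Numerator = -0.475 − 0.0445 = -0.5195; denominator = 1 − 0.0445 = 0.9555
φ_{22} = -0.5195 / 0.9555 = -0.544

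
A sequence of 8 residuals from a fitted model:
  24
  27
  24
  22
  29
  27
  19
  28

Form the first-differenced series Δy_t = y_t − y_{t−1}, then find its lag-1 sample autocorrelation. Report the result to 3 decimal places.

-0.380

First differences Δy: 3, -3, -2, 7, -2, -8, 9
Mean of differences = 0.5714
Numerator Σ(Δy_t−Δȳ)(Δy_{t+1}−Δȳ) = -82.7551
Denominator Σ(Δy_t−Δȳ)² = 217.7143
r_1(Δy) = -82.7551 / 217.7143 = -0.380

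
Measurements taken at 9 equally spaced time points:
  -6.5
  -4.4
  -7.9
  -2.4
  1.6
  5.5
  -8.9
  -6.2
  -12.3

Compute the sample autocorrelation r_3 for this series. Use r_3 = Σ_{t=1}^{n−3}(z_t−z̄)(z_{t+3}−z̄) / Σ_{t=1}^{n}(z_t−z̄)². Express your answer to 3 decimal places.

-0.555

Mean z̄ = (-6.5 − 4.4 − 7.9 − 2.4 + 1.6 + 5.5 − 8.9 − 6.2 − 12.3)/9 = -4.6111
Σ(z_t−z̄)(z_{t+3}−z̄) = (-4.1765) + (1.3112) + (-33.2543) + (-9.4832) + (-9.8688) + (-77.7432) = -133.2148
Denominator Σ(z_t−z̄)² = 240.1689
r_3 = -133.2148 / 240.1689 = -0.555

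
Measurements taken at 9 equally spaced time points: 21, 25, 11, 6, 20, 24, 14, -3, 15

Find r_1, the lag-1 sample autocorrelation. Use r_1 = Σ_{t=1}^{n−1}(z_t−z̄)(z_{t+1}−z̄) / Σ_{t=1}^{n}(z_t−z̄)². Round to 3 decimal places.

0.095

Mean z̄ = (21 + 25 + 11 + 6 + 20 + 24 + 14 − 3 + 15)/9 = 14.7778
Numerator Σ_{t=1}^{8}(z_t−z̄)(z_{t+1}−z̄) = 63.1728
Denominator Σ(z_t−z̄)² = 663.5556
r_1 = 63.1728 / 663.5556 = 0.095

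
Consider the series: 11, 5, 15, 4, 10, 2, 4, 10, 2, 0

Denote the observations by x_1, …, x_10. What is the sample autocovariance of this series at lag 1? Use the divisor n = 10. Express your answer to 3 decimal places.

Mean x̄ = (11 + 5 + 15 + 4 + 10 + 2 + 4 + 10 + 2 + 0)/10 = 6.3000
Σ_{t=1}^{9}(x_t−x̄)(x_{t+1}−x̄) = -49.2900
γ_1 = -49.2900 / 10 = -4.929

-4.929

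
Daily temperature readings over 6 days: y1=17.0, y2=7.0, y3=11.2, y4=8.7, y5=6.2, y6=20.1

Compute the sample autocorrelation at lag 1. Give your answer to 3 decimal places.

-0.317

Mean ȳ = (17.0 + 7.0 + 11.2 + 8.7 + 6.2 + 20.1)/6 = 11.7000
Numerator Σ_{t=1}^{5}(y_t−ȳ)(y_{t+1}−ȳ) = -50.7600
Denominator Σ(y_t−ȳ)² = 160.2400
r_1 = -50.7600 / 160.2400 = -0.317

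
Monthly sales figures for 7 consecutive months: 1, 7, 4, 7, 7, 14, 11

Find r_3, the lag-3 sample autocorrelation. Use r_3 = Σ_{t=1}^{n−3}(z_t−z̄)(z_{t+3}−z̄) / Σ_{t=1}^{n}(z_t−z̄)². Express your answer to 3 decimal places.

Mean z̄ = (1 + 7 + 4 + 7 + 7 + 14 + 11)/7 = 7.2857
Deviations from mean: -6.2857, -0.2857, -3.2857, -0.2857, -0.2857, 6.7143, 3.7143
Σ(z_t−z̄)(z_{t+3}−z̄) = (1.7959) + (0.0816) + (-22.0612) + (-1.0612) = -21.2449
Denominator Σ(z_t−z̄)² = 109.4286
r_3 = -21.2449 / 109.4286 = -0.194

-0.194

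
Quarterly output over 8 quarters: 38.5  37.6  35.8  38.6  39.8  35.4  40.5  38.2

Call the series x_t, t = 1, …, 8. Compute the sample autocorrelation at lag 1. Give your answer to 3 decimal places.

-0.467

Mean x̄ = (38.5 + 37.6 + 35.8 + 38.6 + 39.8 + 35.4 + 40.5 + 38.2)/8 = 38.0500
Deviations from mean: 0.4500, -0.4500, -2.2500, 0.5500, 1.7500, -2.6500, 2.4500, 0.1500
Σ(x_t−x̄)(x_{t+1}−x̄) = (-0.2025) + (1.0125) + (-1.2375) + (0.9625) + (-4.6375) + (-6.4925) + (0.3675) = -10.2275
Denominator Σ(x_t−x̄)² = 21.8800
r_1 = -10.2275 / 21.8800 = -0.467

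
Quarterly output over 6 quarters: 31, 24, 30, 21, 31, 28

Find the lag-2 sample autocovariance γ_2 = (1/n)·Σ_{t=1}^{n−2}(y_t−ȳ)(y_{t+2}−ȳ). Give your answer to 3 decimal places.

6.167

Mean ȳ = (31 + 24 + 30 + 21 + 31 + 28)/6 = 27.5000
Deviations: 3.5000, -3.5000, 2.5000, -6.5000, 3.5000, 0.5000
Σ_{t=1}^{4}(y_t−ȳ)(y_{t+2}−ȳ) = 37.0000
γ_2 = 37.0000 / 6 = 6.167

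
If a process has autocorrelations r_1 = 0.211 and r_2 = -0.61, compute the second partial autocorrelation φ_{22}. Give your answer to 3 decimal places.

φ_{22} = (r_2 − r_1²) / (1 − r_1²)
r_1² = (0.211)² = 0.044521
Numerator = -0.61 − 0.0445 = -0.6545; denominator = 1 − 0.0445 = 0.9555
φ_{22} = -0.6545 / 0.9555 = -0.685

-0.685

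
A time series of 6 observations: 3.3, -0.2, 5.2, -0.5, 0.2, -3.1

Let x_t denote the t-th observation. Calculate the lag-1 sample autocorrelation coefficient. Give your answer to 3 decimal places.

-0.217

Mean x̄ = (3.3 − 0.2 + 5.2 − 0.5 + 0.2 − 3.1)/6 = 0.8167
Deviations from mean: 2.4833, -1.0167, 4.3833, -1.3167, -0.6167, -3.9167
Σ(x_t−x̄)(x_{t+1}−x̄) = (-2.5247) + (-4.4564) + (-5.7714) + (0.8119) + (2.4153) = -9.5253
Denominator Σ(x_t−x̄)² = 43.8683
r_1 = -9.5253 / 43.8683 = -0.217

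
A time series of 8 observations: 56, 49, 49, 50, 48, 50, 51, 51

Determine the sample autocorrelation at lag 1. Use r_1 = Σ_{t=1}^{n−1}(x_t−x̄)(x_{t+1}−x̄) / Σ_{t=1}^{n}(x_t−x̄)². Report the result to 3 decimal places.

-0.065

Mean x̄ = (56 + 49 + 49 + 50 + 48 + 50 + 51 + 51)/8 = 50.5000
Deviations from mean: 5.5000, -1.5000, -1.5000, -0.5000, -2.5000, -0.5000, 0.5000, 0.5000
Numerator Σ_{t=1}^{7}(x_t−x̄)(x_{t+1}−x̄) = -2.7500
Denominator Σ(x_t−x̄)² = 42.0000
r_1 = -2.7500 / 42.0000 = -0.065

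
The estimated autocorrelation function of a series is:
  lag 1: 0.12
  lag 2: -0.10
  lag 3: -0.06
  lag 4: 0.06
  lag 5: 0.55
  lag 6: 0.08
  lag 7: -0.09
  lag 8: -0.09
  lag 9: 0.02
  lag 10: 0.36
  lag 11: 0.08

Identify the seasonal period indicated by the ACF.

The largest autocorrelation is r_5 = 0.55, with a weaker echo at lag 10 (0.36); the remaining lags stay at or below 0.12.
The dominant spike at lag 5 indicates a seasonal period of 5.

5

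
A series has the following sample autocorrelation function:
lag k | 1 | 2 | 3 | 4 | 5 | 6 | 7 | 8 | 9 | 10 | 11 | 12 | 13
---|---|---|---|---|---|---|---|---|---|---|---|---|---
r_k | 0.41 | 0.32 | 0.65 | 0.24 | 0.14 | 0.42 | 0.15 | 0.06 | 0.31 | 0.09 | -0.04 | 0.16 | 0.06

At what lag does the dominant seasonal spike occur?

3

The largest autocorrelation is r_3 = 0.65, with a weaker echo at lag 6 (0.42); the remaining lags stay at or below 0.41. The elevated value at lag 1 (0.41), dropping to 0.32 at lag 2, reflects decaying short-term dependence rather than seasonality.
The dominant spike at lag 3 indicates a seasonal period of 3.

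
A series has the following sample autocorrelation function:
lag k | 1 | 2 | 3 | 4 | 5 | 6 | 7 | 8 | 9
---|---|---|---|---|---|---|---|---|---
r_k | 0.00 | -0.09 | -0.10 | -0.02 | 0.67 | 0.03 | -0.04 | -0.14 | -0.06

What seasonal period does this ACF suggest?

The largest autocorrelation is r_5 = 0.67; the remaining lags stay at or below 0.03.
The dominant spike at lag 5 indicates a seasonal period of 5.

5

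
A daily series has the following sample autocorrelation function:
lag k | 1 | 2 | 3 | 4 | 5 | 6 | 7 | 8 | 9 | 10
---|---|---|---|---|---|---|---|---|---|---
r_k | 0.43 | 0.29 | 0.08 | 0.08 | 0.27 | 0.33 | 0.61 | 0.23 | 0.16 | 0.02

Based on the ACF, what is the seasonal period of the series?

7

The largest autocorrelation is r_7 = 0.61; the remaining lags stay at or below 0.43. The elevated value at lag 1 (0.43), dropping to 0.29 at lag 2, reflects decaying short-term dependence rather than seasonality.
The dominant spike at lag 7 indicates a seasonal period of 7.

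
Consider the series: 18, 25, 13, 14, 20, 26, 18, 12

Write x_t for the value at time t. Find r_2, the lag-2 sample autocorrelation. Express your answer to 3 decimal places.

Mean x̄ = (18 + 25 + 13 + 14 + 20 + 26 + 18 + 12)/8 = 18.2500
Deviations from mean: -0.2500, 6.7500, -5.2500, -4.2500, 1.7500, 7.7500, -0.2500, -6.2500
Σ(x_t−x̄)(x_{t+2}−x̄) = (1.3125) + (-28.6875) + (-9.1875) + (-32.9375) + (-0.4375) + (-48.4375) = -118.3750
Denominator Σ(x_t−x̄)² = 193.5000
r_2 = -118.3750 / 193.5000 = -0.612

-0.612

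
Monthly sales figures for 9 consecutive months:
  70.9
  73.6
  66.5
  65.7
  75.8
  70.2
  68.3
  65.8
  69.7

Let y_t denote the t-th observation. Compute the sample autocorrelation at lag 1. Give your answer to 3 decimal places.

-0.121

Mean ȳ = (70.9 + 73.6 + 66.5 + 65.7 + 75.8 + 70.2 + 68.3 + 65.8 + 69.7)/9 = 69.6111
Numerator Σ_{t=1}^{8}(y_t−ȳ)(y_{t+1}−ȳ) = -11.7757
Denominator Σ(y_t−ȳ)² = 97.4489
r_1 = -11.7757 / 97.4489 = -0.121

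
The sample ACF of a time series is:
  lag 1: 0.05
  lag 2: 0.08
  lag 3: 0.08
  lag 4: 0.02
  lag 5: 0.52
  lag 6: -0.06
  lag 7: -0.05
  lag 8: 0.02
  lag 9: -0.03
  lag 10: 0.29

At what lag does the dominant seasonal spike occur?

5

The largest autocorrelation is r_5 = 0.52, with a weaker echo at lag 10 (0.29); the remaining lags stay at or below 0.08.
The dominant spike at lag 5 indicates a seasonal period of 5.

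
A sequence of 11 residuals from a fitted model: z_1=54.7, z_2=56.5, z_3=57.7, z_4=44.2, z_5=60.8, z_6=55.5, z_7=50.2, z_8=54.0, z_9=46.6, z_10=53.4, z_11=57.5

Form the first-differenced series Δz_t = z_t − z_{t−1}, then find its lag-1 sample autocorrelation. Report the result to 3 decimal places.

First differences Δz: 1.8, 1.2, -13.5, 16.6, -5.3, -5.3, 3.8, -7.4, 6.8, 4.1
Mean of differences = 0.2800
Numerator Σ(Δz_t−Δz̄)(Δz_{t+1}−Δz̄) = -367.9404
Denominator Σ(Δz_t−Δz̄)² = 650.1360
r_1(Δz) = -367.9404 / 650.1360 = -0.566

-0.566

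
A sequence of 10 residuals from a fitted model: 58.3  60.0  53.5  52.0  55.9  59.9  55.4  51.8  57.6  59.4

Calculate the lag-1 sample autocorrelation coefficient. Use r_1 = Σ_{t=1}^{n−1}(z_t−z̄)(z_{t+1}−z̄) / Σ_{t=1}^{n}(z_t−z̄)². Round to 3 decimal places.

Mean z̄ = (58.3 + 60.0 + 53.5 + 52.0 + 55.9 + 59.9 + 55.4 + 51.8 + 57.6 + 59.4)/10 = 56.3800
Numerator Σ_{t=1}^{9}(z_t−z̄)(z_{t+1}−z̄) = 8.6876
Denominator Σ(z_t−z̄)² = 89.4360
r_1 = 8.6876 / 89.4360 = 0.097

0.097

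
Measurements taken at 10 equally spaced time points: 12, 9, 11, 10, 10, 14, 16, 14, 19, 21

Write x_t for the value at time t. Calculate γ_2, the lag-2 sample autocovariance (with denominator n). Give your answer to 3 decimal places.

Mean x̄ = (12 + 9 + 11 + 10 + 10 + 14 + 16 + 14 + 19 + 21)/10 = 13.6000
Σ_{t=1}^{8}(x_t−x̄)(x_{t+2}−x̄) = 36.0800
γ_2 = 36.0800 / 10 = 3.608

3.608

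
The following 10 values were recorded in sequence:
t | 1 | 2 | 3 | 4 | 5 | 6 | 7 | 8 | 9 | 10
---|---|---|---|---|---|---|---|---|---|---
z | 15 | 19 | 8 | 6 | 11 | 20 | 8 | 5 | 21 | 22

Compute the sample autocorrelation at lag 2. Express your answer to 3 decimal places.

-0.601

Mean z̄ = (15 + 19 + 8 + 6 + 11 + 20 + 8 + 5 + 21 + 22)/10 = 13.5000
Numerator Σ_{t=1}^{8}(z_t−z̄)(z_{t+2}−z̄) = -239.5000
Denominator Σ(z_t−z̄)² = 398.5000
r_2 = -239.5000 / 398.5000 = -0.601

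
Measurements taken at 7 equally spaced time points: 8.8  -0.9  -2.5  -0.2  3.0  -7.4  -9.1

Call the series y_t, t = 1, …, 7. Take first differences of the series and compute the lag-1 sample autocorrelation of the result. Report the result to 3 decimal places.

First differences Δy: -9.7, -1.6, 2.3, 3.2, -10.4, -1.7
Mean of differences = -2.9833
Numerator Σ(Δy_t−Δȳ)(Δy_{t+1}−Δȳ) = -24.6919
Denominator Σ(Δy_t−Δȳ)² = 169.8283
r_1(Δy) = -24.6919 / 169.8283 = -0.145

-0.145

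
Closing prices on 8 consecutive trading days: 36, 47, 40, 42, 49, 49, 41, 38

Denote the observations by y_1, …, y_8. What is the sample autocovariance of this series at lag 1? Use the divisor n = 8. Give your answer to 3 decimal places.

Mean ȳ = (36 + 47 + 40 + 42 + 49 + 49 + 41 + 38)/8 = 42.7500
Σ_{t=1}^{7}(y_t−ȳ)(y_{t+1}−ȳ) = -6.5625
γ_1 = -6.5625 / 8 = -0.820

-0.820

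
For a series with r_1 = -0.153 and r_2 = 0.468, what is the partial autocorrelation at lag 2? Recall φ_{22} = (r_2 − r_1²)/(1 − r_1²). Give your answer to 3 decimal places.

φ_{22} = (r_2 − r_1²) / (1 − r_1²)
r_1² = (-0.153)² = 0.023409
Numerator = 0.468 − 0.0234 = 0.4446; denominator = 1 − 0.0234 = 0.9766
φ_{22} = 0.4446 / 0.9766 = 0.455

0.455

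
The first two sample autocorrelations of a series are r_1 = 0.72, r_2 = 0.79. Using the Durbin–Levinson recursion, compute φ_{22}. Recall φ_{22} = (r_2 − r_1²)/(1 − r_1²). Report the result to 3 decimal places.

0.564

φ_{22} = (r_2 − r_1²) / (1 − r_1²)
r_1² = (0.72)² = 0.5184
Numerator = 0.79 − 0.5184 = 0.2716; denominator = 1 − 0.5184 = 0.4816
φ_{22} = 0.2716 / 0.4816 = 0.564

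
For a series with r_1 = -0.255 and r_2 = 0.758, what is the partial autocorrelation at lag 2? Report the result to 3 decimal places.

0.741

φ_{22} = (r_2 − r_1²) / (1 − r_1²)
r_1² = (-0.255)² = 0.065025
Numerator = 0.758 − 0.0650 = 0.6930; denominator = 1 − 0.0650 = 0.9350
φ_{22} = 0.6930 / 0.9350 = 0.741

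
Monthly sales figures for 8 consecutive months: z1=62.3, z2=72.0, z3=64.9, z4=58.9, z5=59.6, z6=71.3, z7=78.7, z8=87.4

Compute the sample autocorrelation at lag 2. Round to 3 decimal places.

-0.041

Mean z̄ = (62.3 + 72.0 + 64.9 + 58.9 + 59.6 + 71.3 + 78.7 + 87.4)/8 = 69.3875
Σ(z_t−z̄)(z_{t+2}−z̄) = (31.8052) + (-27.3986) + (43.9214) + (-20.0573) + (-91.1461) + (34.4489) = -28.4266
Denominator Σ(z_t−z̄)² = 697.8088
r_2 = -28.4266 / 697.8088 = -0.041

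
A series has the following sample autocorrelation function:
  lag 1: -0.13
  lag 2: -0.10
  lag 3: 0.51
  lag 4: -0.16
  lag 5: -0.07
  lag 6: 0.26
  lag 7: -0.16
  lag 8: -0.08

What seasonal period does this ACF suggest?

3

The largest autocorrelation is r_3 = 0.51, with a weaker echo at lag 6 (0.26); the remaining lags stay at or below -0.07.
The dominant spike at lag 3 indicates a seasonal period of 3.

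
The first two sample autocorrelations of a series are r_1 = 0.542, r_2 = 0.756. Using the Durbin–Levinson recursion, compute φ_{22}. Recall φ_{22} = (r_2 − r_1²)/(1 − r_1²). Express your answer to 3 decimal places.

0.655

φ_{22} = (r_2 − r_1²) / (1 − r_1²)
r_1² = (0.542)² = 0.293764
Numerator = 0.756 − 0.2938 = 0.4622; denominator = 1 − 0.2938 = 0.7062
φ_{22} = 0.4622 / 0.7062 = 0.655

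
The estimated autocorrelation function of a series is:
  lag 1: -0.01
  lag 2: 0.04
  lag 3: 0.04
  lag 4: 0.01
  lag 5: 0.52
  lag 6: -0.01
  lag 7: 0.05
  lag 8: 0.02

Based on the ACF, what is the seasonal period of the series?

5

The largest autocorrelation is r_5 = 0.52; the remaining lags stay at or below 0.05.
The dominant spike at lag 5 indicates a seasonal period of 5.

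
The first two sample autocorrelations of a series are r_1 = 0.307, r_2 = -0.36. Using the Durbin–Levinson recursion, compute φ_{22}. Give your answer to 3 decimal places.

φ_{22} = (r_2 − r_1²) / (1 − r_1²)
r_1² = (0.307)² = 0.094249
Numerator = -0.36 − 0.0942 = -0.4542; denominator = 1 − 0.0942 = 0.9058
φ_{22} = -0.4542 / 0.9058 = -0.502

-0.502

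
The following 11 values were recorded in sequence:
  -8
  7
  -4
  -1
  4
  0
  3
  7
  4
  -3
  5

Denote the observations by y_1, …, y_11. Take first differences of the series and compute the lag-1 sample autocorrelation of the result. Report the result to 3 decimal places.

-0.454

First differences Δy: 15, -11, 3, 5, -4, 3, 4, -3, -7, 8
Mean of differences = 1.3000
Numerator Σ(Δy_t−Δȳ)(Δy_{t+1}−Δȳ) = -238.6900
Denominator Σ(Δy_t−Δȳ)² = 526.1000
r_1(Δy) = -238.6900 / 526.1000 = -0.454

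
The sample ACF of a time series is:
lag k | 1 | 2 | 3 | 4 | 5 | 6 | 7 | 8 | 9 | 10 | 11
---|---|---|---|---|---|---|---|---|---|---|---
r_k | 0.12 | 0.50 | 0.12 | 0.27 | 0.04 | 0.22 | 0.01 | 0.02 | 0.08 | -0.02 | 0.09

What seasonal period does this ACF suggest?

The largest autocorrelation is r_2 = 0.50, with weaker echoes at lags 4 (0.27) and 6 (0.22); the remaining lags stay at or below 0.12.
The dominant spike at lag 2 indicates a seasonal period of 2.

2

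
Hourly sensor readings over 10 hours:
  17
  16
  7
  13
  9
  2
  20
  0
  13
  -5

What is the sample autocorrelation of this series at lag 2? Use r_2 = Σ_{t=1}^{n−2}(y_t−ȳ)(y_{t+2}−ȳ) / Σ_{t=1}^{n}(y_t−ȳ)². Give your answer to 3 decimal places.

Mean ȳ = (17 + 16 + 7 + 13 + 9 + 2 + 20 + 0 + 13 − 5)/10 = 9.2000
Numerator Σ_{t=1}^{8}(y_t−ȳ)(y_{t+2}−ȳ) = 217.5200
Denominator Σ(y_t−ȳ)² = 595.6000
r_2 = 217.5200 / 595.6000 = 0.365

0.365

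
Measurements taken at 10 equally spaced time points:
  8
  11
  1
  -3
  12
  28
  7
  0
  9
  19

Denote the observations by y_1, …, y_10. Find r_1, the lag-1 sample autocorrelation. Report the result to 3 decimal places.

Mean ȳ = (8 + 11 + 1 − 3 + 12 + 28 + 7 + 0 + 9 + 19)/10 = 9.2000
Numerator Σ_{t=1}^{9}(y_t−ȳ)(y_{t+1}−ȳ) = 80.3600
Denominator Σ(y_t−ȳ)² = 767.6000
r_1 = 80.3600 / 767.6000 = 0.105

0.105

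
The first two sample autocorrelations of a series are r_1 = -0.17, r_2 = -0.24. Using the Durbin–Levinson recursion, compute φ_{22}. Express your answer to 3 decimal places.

φ_{22} = (r_2 − r_1²) / (1 − r_1²)
r_1² = (-0.17)² = 0.0289
Numerator = -0.24 − 0.0289 = -0.2689; denominator = 1 − 0.0289 = 0.9711
φ_{22} = -0.2689 / 0.9711 = -0.277

-0.277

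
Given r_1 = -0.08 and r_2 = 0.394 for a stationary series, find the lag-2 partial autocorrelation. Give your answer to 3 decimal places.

φ_{22} = (r_2 − r_1²) / (1 − r_1²)
r_1² = (-0.08)² = 0.0064
Numerator = 0.394 − 0.0064 = 0.3876; denominator = 1 − 0.0064 = 0.9936
φ_{22} = 0.3876 / 0.9936 = 0.390

0.390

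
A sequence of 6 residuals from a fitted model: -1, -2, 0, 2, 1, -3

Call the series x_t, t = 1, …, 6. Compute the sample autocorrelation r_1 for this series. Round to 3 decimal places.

0.071

Mean x̄ = (-1 − 2 + 0 + 2 + 1 − 3)/6 = -0.5000
Deviations from mean: -0.5000, -1.5000, 0.5000, 2.5000, 1.5000, -2.5000
Σ(x_t−x̄)(x_{t+1}−x̄) = (0.7500) + (-0.7500) + (1.2500) + (3.7500) + (-3.7500) = 1.2500
Denominator Σ(x_t−x̄)² = 17.5000
r_1 = 1.2500 / 17.5000 = 0.071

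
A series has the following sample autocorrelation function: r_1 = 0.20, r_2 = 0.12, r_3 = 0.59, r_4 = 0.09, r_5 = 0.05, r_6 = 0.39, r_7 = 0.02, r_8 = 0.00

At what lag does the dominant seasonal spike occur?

3

The largest autocorrelation is r_3 = 0.59, with a weaker echo at lag 6 (0.39); the remaining lags stay at or below 0.20. The elevated value at lag 1 (0.20), dropping to 0.12 at lag 2, reflects decaying short-term dependence rather than seasonality.
The dominant spike at lag 3 indicates a seasonal period of 3.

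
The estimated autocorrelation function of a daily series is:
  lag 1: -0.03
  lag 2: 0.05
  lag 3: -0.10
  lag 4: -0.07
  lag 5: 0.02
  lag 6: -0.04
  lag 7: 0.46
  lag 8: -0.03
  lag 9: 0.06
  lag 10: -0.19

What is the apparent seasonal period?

The largest autocorrelation is r_7 = 0.46; the remaining lags stay at or below 0.06.
The dominant spike at lag 7 indicates a seasonal period of 7.

7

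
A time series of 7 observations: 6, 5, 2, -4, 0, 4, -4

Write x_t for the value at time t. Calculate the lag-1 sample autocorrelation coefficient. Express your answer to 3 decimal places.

0.053

Mean x̄ = (6 + 5 + 2 − 4 + 0 + 4 − 4)/7 = 1.2857
Deviations from mean: 4.7143, 3.7143, 0.7143, -5.2857, -1.2857, 2.7143, -5.2857
Numerator Σ_{t=1}^{6}(x_t−x̄)(x_{t+1}−x̄) = 5.3469
Denominator Σ(x_t−x̄)² = 101.4286
r_1 = 5.3469 / 101.4286 = 0.053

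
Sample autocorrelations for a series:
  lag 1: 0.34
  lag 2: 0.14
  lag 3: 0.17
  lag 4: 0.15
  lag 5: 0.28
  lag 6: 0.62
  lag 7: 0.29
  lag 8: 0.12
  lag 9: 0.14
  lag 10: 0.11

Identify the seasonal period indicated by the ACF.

6

The largest autocorrelation is r_6 = 0.62; the remaining lags stay at or below 0.34. The elevated value at lag 1 (0.34), dropping to 0.14 at lag 2, reflects decaying short-term dependence rather than seasonality.
The dominant spike at lag 6 indicates a seasonal period of 6.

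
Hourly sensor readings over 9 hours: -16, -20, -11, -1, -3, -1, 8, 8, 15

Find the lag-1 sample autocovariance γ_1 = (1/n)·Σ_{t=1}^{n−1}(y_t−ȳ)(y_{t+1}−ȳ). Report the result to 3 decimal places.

75.654

Mean ȳ = (-16 − 20 − 11 − 1 − 3 − 1 + 8 + 8 + 15)/9 = -2.3333
Σ_{t=1}^{8}(y_t−ȳ)(y_{t+1}−ȳ) = 680.8889
γ_1 = 680.8889 / 9 = 75.654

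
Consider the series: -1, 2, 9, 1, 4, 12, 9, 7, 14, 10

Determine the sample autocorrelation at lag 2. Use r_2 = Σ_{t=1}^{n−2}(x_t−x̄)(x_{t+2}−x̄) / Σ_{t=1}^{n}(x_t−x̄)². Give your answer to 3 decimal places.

Mean x̄ = (-1 + 2 + 9 + 1 + 4 + 12 + 9 + 7 + 14 + 10)/10 = 6.7000
Numerator Σ_{t=1}^{8}(x_t−x̄)(x_{t+2}−x̄) = -14.1800
Denominator Σ(x_t−x̄)² = 224.1000
r_2 = -14.1800 / 224.1000 = -0.063

-0.063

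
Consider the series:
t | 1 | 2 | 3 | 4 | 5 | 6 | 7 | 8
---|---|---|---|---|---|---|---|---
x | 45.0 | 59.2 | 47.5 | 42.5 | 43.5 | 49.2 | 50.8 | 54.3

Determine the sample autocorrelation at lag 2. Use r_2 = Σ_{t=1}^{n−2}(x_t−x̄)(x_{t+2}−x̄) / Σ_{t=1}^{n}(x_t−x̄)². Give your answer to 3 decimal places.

Mean x̄ = (45.0 + 59.2 + 47.5 + 42.5 + 43.5 + 49.2 + 50.8 + 54.3)/8 = 49.0000
Deviations from mean: -4.0000, 10.2000, -1.5000, -6.5000, -5.5000, 0.2000, 1.8000, 5.3000
Σ(x_t−x̄)(x_{t+2}−x̄) = (6.0000) + (-66.3000) + (8.2500) + (-1.3000) + (-9.9000) + (1.0600) = -62.1900
Denominator Σ(x_t−x̄)² = 226.1600
r_2 = -62.1900 / 226.1600 = -0.275

-0.275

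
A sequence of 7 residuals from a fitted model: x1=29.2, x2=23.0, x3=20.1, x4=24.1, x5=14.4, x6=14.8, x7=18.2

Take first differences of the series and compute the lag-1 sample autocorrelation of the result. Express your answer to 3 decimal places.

First differences Δx: -6.2, -2.9, 4.0, -9.7, 0.4, 3.4
Mean of differences = -1.8333
Numerator Σ(Δx_t−Δx̄)(Δx_{t+1}−Δx̄) = -53.3344
Denominator Σ(Δx_t−Δx̄)² = 148.4933
r_1(Δx) = -53.3344 / 148.4933 = -0.359

-0.359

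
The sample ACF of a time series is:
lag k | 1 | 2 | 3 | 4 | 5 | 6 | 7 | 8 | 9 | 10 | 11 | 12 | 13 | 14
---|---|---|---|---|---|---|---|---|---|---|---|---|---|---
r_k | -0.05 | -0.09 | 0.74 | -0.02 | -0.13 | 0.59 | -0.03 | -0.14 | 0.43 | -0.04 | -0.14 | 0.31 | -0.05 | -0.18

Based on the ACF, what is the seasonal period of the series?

3

The largest autocorrelation is r_3 = 0.74, with weaker echoes at lags 6 (0.59), 9 (0.43) and 12 (0.31); the remaining lags stay at or below -0.02.
The dominant spike at lag 3 indicates a seasonal period of 3.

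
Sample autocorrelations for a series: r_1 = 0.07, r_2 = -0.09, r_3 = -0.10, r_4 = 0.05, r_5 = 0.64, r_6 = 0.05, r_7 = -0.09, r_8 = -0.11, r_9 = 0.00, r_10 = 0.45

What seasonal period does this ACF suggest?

5

The largest autocorrelation is r_5 = 0.64, with a weaker echo at lag 10 (0.45); the remaining lags stay at or below 0.07.
The dominant spike at lag 5 indicates a seasonal period of 5.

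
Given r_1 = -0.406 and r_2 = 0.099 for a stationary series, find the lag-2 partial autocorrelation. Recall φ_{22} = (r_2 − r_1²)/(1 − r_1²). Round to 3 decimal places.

φ_{22} = (r_2 − r_1²) / (1 − r_1²)
r_1² = (-0.406)² = 0.164836
Numerator = 0.099 − 0.1648 = -0.0658; denominator = 1 − 0.1648 = 0.8352
φ_{22} = -0.0658 / 0.8352 = -0.079

-0.079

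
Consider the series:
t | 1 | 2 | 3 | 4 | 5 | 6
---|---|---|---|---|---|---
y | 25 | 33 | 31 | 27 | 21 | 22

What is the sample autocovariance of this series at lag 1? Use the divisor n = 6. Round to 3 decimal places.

Mean ȳ = (25 + 33 + 31 + 27 + 21 + 22)/6 = 26.5000
Σ_{t=1}^{5}(y_t−ȳ)(y_{t+1}−ȳ) = 43.7500
γ_1 = 43.7500 / 6 = 7.292

7.292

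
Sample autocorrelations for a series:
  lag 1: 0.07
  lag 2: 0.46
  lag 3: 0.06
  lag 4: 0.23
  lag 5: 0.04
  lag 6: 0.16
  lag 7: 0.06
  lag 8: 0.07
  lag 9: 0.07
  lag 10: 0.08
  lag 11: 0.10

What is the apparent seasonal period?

2

The largest autocorrelation is r_2 = 0.46, with weaker echoes at lags 4 (0.23) and 6 (0.16); the remaining lags stay at or below 0.10.
The dominant spike at lag 2 indicates a seasonal period of 2.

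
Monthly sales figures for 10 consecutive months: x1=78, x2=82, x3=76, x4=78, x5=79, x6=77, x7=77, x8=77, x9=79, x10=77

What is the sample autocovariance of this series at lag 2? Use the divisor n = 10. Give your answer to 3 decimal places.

-0.200

Mean x̄ = (78 + 82 + 76 + 78 + 79 + 77 + 77 + 77 + 79 + 77)/10 = 78.0000
Σ_{t=1}^{8}(x_t−x̄)(x_{t+2}−x̄) = -2.0000
γ_2 = -2.0000 / 10 = -0.200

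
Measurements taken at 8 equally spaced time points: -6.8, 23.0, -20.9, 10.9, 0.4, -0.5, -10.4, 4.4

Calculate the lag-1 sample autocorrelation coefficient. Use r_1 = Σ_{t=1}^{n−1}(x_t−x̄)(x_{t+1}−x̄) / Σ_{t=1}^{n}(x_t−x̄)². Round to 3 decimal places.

-0.716

Mean x̄ = (-6.8 + 23.0 − 20.9 + 10.9 + 0.4 − 0.5 − 10.4 + 4.4)/8 = 0.0125
Σ(x_t−x̄)(x_{t+1}−x̄) = (-156.6023) + (-480.7261) + (-227.6848) + (4.2189) + (-0.1986) + (5.3364) + (-45.6848) = -901.3414
Denominator Σ(x_t−x̄)² = 1258.7888
r_1 = -901.3414 / 1258.7888 = -0.716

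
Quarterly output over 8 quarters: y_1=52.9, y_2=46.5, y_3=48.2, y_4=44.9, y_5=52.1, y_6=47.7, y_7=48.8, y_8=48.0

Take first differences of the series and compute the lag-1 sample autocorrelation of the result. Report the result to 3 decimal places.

-0.615

First differences Δy: -6.4, 1.7, -3.3, 7.2, -4.4, 1.1, -0.8
Mean of differences = -0.7000
Numerator Σ(Δy_t−Δȳ)(Δy_{t+1}−Δȳ) = -76.5300
Denominator Σ(Δy_t−Δȳ)² = 124.3600
r_1(Δy) = -76.5300 / 124.3600 = -0.615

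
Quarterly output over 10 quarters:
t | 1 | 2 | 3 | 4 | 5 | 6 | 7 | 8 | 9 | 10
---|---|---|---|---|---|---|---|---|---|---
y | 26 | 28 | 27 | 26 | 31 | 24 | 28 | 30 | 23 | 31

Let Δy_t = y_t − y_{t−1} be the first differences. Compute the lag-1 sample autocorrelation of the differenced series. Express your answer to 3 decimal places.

First differences Δy: 2, -1, -1, 5, -7, 4, 2, -7, 8
Mean of differences = 0.5556
Numerator Σ(Δy_t−Δȳ)(Δy_{t+1}−Δȳ) = -128.5309
Denominator Σ(Δy_t−Δȳ)² = 210.2222
r_1(Δy) = -128.5309 / 210.2222 = -0.611

-0.611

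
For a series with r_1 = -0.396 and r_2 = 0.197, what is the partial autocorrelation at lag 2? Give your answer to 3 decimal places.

φ_{22} = (r_2 − r_1²) / (1 − r_1²)
r_1² = (-0.396)² = 0.156816
Numerator = 0.197 − 0.1568 = 0.0402; denominator = 1 − 0.1568 = 0.8432
φ_{22} = 0.0402 / 0.8432 = 0.048

0.048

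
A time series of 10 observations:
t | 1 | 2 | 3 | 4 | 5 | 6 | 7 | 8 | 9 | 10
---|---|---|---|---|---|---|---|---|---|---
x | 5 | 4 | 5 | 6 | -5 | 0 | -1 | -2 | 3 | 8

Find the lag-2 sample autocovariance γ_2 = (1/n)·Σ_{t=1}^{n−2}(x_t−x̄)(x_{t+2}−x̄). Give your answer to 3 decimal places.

Mean x̄ = (5 + 4 + 5 + 6 − 5 + 0 − 1 − 2 + 3 + 8)/10 = 2.3000
Σ_{t=1}^{8}(x_t−x̄)(x_{t+2}−x̄) = -7.4800
γ_2 = -7.4800 / 10 = -0.748

-0.748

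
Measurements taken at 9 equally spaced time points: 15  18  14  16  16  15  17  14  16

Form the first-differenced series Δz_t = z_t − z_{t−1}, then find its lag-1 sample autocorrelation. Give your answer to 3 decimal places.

First differences Δz: 3, -4, 2, 0, -1, 2, -3, 2
Mean of differences = 0.1250
Numerator Σ(Δz_t−Δz̄)(Δz_{t+1}−Δz̄) = -33.5156
Denominator Σ(Δz_t−Δz̄)² = 46.8750
r_1(Δz) = -33.5156 / 46.8750 = -0.715

-0.715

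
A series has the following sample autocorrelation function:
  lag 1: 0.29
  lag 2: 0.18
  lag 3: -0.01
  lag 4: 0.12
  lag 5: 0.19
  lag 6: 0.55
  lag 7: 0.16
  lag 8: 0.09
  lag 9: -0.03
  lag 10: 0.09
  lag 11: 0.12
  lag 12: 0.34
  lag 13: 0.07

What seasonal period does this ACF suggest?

6

The largest autocorrelation is r_6 = 0.55, with a weaker echo at lag 12 (0.34); the remaining lags stay at or below 0.29. The elevated value at lag 1 (0.29), dropping to 0.18 at lag 2, reflects decaying short-term dependence rather than seasonality.
The dominant spike at lag 6 indicates a seasonal period of 6.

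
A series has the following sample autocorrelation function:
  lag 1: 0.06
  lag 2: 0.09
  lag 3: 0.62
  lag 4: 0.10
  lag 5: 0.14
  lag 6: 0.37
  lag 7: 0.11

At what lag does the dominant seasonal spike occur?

3

The largest autocorrelation is r_3 = 0.62, with a weaker echo at lag 6 (0.37); the remaining lags stay at or below 0.14.
The dominant spike at lag 3 indicates a seasonal period of 3.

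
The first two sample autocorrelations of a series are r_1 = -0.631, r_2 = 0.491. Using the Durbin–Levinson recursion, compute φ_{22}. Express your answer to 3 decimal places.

φ_{22} = (r_2 − r_1²) / (1 − r_1²)
r_1² = (-0.631)² = 0.398161
Numerator = 0.491 − 0.3982 = 0.0928; denominator = 1 − 0.3982 = 0.6018
φ_{22} = 0.0928 / 0.6018 = 0.154

0.154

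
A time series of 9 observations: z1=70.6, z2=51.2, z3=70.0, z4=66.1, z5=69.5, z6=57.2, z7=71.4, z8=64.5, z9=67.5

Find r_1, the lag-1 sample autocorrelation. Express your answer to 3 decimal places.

Mean z̄ = (70.6 + 51.2 + 70.0 + 66.1 + 69.5 + 57.2 + 71.4 + 64.5 + 67.5)/9 = 65.3333
Numerator Σ_{t=1}^{8}(z_t−z̄)(z_{t+1}−z̄) = -223.7111
Denominator Σ(z_t−z̄)² = 375.5600
r_1 = -223.7111 / 375.5600 = -0.596

-0.596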